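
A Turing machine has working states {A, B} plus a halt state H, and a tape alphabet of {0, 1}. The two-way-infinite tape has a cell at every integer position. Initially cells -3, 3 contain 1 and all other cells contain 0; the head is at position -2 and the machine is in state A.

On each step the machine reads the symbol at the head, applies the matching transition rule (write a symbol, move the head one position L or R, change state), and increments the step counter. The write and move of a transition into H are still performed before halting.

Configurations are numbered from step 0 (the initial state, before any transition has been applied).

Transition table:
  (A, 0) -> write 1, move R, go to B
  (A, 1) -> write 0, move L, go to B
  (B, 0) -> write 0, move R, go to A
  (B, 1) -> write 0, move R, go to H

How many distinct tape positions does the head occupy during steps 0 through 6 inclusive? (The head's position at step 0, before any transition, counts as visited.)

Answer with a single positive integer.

Answer: 7

Derivation:
Step 1: in state A at pos -2, read 0 -> (A,0)->write 1,move R,goto B. Now: state=B, head=-1, tape[-4..4]=011000010 (head:    ^)
Step 2: in state B at pos -1, read 0 -> (B,0)->write 0,move R,goto A. Now: state=A, head=0, tape[-4..4]=011000010 (head:     ^)
Step 3: in state A at pos 0, read 0 -> (A,0)->write 1,move R,goto B. Now: state=B, head=1, tape[-4..4]=011010010 (head:      ^)
Step 4: in state B at pos 1, read 0 -> (B,0)->write 0,move R,goto A. Now: state=A, head=2, tape[-4..4]=011010010 (head:       ^)
Step 5: in state A at pos 2, read 0 -> (A,0)->write 1,move R,goto B. Now: state=B, head=3, tape[-4..4]=011010110 (head:        ^)
Step 6: in state B at pos 3, read 1 -> (B,1)->write 0,move R,goto H. Now: state=H, head=4, tape[-4..5]=0110101000 (head:         ^)
Head positions at steps 0..6: starting at -2, distinct positions visited = {-2, -1, 0, 1, 2, 3, 4} -> 7 position(s)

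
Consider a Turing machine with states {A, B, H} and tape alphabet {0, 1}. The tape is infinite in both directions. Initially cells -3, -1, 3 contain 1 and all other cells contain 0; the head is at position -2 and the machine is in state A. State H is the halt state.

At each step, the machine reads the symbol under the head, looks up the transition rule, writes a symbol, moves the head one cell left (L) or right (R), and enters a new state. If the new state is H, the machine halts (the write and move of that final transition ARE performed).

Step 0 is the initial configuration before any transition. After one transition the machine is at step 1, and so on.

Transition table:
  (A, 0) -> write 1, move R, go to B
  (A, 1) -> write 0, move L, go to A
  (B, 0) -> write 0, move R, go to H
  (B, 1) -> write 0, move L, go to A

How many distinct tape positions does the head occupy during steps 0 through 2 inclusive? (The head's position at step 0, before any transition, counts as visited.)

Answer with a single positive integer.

Answer: 2

Derivation:
Step 1: in state A at pos -2, read 0 -> (A,0)->write 1,move R,goto B. Now: state=B, head=-1, tape[-4..4]=011100010 (head:    ^)
Step 2: in state B at pos -1, read 1 -> (B,1)->write 0,move L,goto A. Now: state=A, head=-2, tape[-4..4]=011000010 (head:   ^)
Head positions at steps 0..2: starting at -2, distinct positions visited = {-2, -1} -> 2 position(s)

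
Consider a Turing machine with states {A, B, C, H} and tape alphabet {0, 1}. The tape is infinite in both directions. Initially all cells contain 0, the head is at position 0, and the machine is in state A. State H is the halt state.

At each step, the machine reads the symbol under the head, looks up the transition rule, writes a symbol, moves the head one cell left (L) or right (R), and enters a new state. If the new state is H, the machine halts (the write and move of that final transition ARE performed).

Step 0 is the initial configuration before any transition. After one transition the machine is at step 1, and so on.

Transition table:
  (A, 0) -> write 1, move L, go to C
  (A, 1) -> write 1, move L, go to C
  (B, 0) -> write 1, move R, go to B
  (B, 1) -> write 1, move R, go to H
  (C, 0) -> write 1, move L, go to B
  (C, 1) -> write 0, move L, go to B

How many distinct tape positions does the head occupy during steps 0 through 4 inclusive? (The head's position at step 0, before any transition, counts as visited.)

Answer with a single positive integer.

Answer: 3

Derivation:
Step 1: in state A at pos 0, read 0 -> (A,0)->write 1,move L,goto C. Now: state=C, head=-1, tape[-2..1]=0010 (head:  ^)
Step 2: in state C at pos -1, read 0 -> (C,0)->write 1,move L,goto B. Now: state=B, head=-2, tape[-3..1]=00110 (head:  ^)
Step 3: in state B at pos -2, read 0 -> (B,0)->write 1,move R,goto B. Now: state=B, head=-1, tape[-3..1]=01110 (head:   ^)
Step 4: in state B at pos -1, read 1 -> (B,1)->write 1,move R,goto H. Now: state=H, head=0, tape[-3..1]=01110 (head:    ^)
Head positions at steps 0..4: starting at 0, distinct positions visited = {-2, -1, 0} -> 3 position(s)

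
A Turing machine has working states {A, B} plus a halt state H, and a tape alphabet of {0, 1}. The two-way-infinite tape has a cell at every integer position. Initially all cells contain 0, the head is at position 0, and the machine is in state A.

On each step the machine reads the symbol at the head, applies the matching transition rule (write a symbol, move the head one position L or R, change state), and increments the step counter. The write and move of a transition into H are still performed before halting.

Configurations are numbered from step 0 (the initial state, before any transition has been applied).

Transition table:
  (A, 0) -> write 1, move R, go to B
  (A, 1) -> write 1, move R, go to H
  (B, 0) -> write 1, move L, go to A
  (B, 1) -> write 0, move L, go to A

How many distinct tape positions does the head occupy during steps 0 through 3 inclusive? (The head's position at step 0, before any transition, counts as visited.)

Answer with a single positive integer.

Step 1: in state A at pos 0, read 0 -> (A,0)->write 1,move R,goto B. Now: state=B, head=1, tape[-1..2]=0100 (head:   ^)
Step 2: in state B at pos 1, read 0 -> (B,0)->write 1,move L,goto A. Now: state=A, head=0, tape[-1..2]=0110 (head:  ^)
Step 3: in state A at pos 0, read 1 -> (A,1)->write 1,move R,goto H. Now: state=H, head=1, tape[-1..2]=0110 (head:   ^)
Head positions at steps 0..3: starting at 0, distinct positions visited = {0, 1} -> 2 position(s)

Answer: 2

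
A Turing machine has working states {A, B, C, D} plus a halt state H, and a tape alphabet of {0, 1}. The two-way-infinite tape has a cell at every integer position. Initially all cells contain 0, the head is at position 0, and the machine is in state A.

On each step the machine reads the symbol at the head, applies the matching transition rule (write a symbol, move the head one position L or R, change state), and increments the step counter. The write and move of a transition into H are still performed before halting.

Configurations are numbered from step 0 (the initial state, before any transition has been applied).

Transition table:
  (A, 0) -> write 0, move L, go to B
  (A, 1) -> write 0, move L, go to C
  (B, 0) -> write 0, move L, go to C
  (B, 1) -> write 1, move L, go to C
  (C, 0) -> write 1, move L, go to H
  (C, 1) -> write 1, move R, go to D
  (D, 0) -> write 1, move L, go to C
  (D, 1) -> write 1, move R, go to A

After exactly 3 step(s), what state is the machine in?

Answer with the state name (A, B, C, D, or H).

Step 1: in state A at pos 0, read 0 -> (A,0)->write 0,move L,goto B. Now: state=B, head=-1, tape[-2..1]=0000 (head:  ^)
Step 2: in state B at pos -1, read 0 -> (B,0)->write 0,move L,goto C. Now: state=C, head=-2, tape[-3..1]=00000 (head:  ^)
Step 3: in state C at pos -2, read 0 -> (C,0)->write 1,move L,goto H. Now: state=H, head=-3, tape[-4..1]=001000 (head:  ^)

Answer: H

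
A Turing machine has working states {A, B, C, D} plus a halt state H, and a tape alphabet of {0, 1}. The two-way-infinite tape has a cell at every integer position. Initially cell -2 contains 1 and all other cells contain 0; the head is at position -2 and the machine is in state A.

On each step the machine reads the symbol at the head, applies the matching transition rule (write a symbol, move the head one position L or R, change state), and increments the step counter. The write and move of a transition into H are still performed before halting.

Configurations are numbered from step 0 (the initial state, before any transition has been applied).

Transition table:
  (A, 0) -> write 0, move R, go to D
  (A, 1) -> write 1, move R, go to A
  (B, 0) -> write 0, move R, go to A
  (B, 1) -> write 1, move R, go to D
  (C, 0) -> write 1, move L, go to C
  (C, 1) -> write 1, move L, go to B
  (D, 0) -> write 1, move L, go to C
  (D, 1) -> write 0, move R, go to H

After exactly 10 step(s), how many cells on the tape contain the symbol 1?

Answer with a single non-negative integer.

Step 1: in state A at pos -2, read 1 -> (A,1)->write 1,move R,goto A. Now: state=A, head=-1, tape[-3..0]=0100 (head:   ^)
Step 2: in state A at pos -1, read 0 -> (A,0)->write 0,move R,goto D. Now: state=D, head=0, tape[-3..1]=01000 (head:    ^)
Step 3: in state D at pos 0, read 0 -> (D,0)->write 1,move L,goto C. Now: state=C, head=-1, tape[-3..1]=01010 (head:   ^)
Step 4: in state C at pos -1, read 0 -> (C,0)->write 1,move L,goto C. Now: state=C, head=-2, tape[-3..1]=01110 (head:  ^)
Step 5: in state C at pos -2, read 1 -> (C,1)->write 1,move L,goto B. Now: state=B, head=-3, tape[-4..1]=001110 (head:  ^)
Step 6: in state B at pos -3, read 0 -> (B,0)->write 0,move R,goto A. Now: state=A, head=-2, tape[-4..1]=001110 (head:   ^)
Step 7: in state A at pos -2, read 1 -> (A,1)->write 1,move R,goto A. Now: state=A, head=-1, tape[-4..1]=001110 (head:    ^)
Step 8: in state A at pos -1, read 1 -> (A,1)->write 1,move R,goto A. Now: state=A, head=0, tape[-4..1]=001110 (head:     ^)
Step 9: in state A at pos 0, read 1 -> (A,1)->write 1,move R,goto A. Now: state=A, head=1, tape[-4..2]=0011100 (head:      ^)
Step 10: in state A at pos 1, read 0 -> (A,0)->write 0,move R,goto D. Now: state=D, head=2, tape[-4..3]=00111000 (head:       ^)
Cells containing 1 after step 10: {-2, -1, 0} -> 3 cell(s)

Answer: 3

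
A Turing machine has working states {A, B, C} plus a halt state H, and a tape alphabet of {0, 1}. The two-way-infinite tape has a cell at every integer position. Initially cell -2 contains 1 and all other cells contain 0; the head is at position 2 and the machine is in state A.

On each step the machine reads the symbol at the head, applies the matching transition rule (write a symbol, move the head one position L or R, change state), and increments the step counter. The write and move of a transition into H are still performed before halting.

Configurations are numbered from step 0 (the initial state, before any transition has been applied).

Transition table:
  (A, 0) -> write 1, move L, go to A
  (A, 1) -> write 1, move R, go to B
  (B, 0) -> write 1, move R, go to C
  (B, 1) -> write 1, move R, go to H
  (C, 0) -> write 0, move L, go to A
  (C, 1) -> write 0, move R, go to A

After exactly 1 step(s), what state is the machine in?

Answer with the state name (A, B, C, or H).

Answer: A

Derivation:
Step 1: in state A at pos 2, read 0 -> (A,0)->write 1,move L,goto A. Now: state=A, head=1, tape[-3..3]=0100010 (head:     ^)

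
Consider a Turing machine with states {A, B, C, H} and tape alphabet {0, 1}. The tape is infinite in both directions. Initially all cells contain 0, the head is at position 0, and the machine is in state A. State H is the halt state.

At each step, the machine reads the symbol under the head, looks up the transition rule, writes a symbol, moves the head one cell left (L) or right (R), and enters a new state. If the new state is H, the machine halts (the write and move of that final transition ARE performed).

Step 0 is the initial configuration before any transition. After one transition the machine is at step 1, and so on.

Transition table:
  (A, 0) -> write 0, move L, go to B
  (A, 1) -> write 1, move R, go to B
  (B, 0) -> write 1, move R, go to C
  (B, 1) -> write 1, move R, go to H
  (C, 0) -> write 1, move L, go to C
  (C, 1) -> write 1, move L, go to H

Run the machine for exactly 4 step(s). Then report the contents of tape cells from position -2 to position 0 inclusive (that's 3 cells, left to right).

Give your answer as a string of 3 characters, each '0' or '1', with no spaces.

Answer: 011

Derivation:
Step 1: in state A at pos 0, read 0 -> (A,0)->write 0,move L,goto B. Now: state=B, head=-1, tape[-2..1]=0000 (head:  ^)
Step 2: in state B at pos -1, read 0 -> (B,0)->write 1,move R,goto C. Now: state=C, head=0, tape[-2..1]=0100 (head:   ^)
Step 3: in state C at pos 0, read 0 -> (C,0)->write 1,move L,goto C. Now: state=C, head=-1, tape[-2..1]=0110 (head:  ^)
Step 4: in state C at pos -1, read 1 -> (C,1)->write 1,move L,goto H. Now: state=H, head=-2, tape[-3..1]=00110 (head:  ^)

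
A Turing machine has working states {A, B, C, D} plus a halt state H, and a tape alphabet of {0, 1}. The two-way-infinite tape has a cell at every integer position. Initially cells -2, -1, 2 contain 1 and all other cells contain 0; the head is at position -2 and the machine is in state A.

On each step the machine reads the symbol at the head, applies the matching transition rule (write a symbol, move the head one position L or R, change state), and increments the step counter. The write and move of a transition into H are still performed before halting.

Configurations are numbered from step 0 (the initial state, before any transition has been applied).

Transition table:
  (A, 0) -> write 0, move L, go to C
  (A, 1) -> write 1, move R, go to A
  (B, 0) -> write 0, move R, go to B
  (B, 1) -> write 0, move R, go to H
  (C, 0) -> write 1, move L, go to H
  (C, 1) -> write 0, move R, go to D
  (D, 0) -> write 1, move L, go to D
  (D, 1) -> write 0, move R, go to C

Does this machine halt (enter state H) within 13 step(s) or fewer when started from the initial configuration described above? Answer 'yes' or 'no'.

Answer: yes

Derivation:
Step 1: in state A at pos -2, read 1 -> (A,1)->write 1,move R,goto A. Now: state=A, head=-1, tape[-3..3]=0110010 (head:   ^)
Step 2: in state A at pos -1, read 1 -> (A,1)->write 1,move R,goto A. Now: state=A, head=0, tape[-3..3]=0110010 (head:    ^)
Step 3: in state A at pos 0, read 0 -> (A,0)->write 0,move L,goto C. Now: state=C, head=-1, tape[-3..3]=0110010 (head:   ^)
Step 4: in state C at pos -1, read 1 -> (C,1)->write 0,move R,goto D. Now: state=D, head=0, tape[-3..3]=0100010 (head:    ^)
Step 5: in state D at pos 0, read 0 -> (D,0)->write 1,move L,goto D. Now: state=D, head=-1, tape[-3..3]=0101010 (head:   ^)
Step 6: in state D at pos -1, read 0 -> (D,0)->write 1,move L,goto D. Now: state=D, head=-2, tape[-3..3]=0111010 (head:  ^)
Step 7: in state D at pos -2, read 1 -> (D,1)->write 0,move R,goto C. Now: state=C, head=-1, tape[-3..3]=0011010 (head:   ^)
Step 8: in state C at pos -1, read 1 -> (C,1)->write 0,move R,goto D. Now: state=D, head=0, tape[-3..3]=0001010 (head:    ^)
Step 9: in state D at pos 0, read 1 -> (D,1)->write 0,move R,goto C. Now: state=C, head=1, tape[-3..3]=0000010 (head:     ^)
Step 10: in state C at pos 1, read 0 -> (C,0)->write 1,move L,goto H. Now: state=H, head=0, tape[-3..3]=0000110 (head:    ^)
State H reached at step 10; 10 <= 13 -> yes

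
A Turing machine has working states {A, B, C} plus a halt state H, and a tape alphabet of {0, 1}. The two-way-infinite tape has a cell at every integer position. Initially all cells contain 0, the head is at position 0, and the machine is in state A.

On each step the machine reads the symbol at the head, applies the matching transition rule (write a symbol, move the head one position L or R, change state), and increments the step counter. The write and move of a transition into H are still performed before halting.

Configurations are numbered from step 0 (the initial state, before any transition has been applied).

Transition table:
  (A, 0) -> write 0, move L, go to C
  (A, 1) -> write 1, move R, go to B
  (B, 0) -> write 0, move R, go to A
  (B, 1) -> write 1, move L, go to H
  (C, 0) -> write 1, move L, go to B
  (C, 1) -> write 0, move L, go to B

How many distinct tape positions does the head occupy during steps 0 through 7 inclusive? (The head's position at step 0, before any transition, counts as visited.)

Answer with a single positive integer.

Answer: 4

Derivation:
Step 1: in state A at pos 0, read 0 -> (A,0)->write 0,move L,goto C. Now: state=C, head=-1, tape[-2..1]=0000 (head:  ^)
Step 2: in state C at pos -1, read 0 -> (C,0)->write 1,move L,goto B. Now: state=B, head=-2, tape[-3..1]=00100 (head:  ^)
Step 3: in state B at pos -2, read 0 -> (B,0)->write 0,move R,goto A. Now: state=A, head=-1, tape[-3..1]=00100 (head:   ^)
Step 4: in state A at pos -1, read 1 -> (A,1)->write 1,move R,goto B. Now: state=B, head=0, tape[-3..1]=00100 (head:    ^)
Step 5: in state B at pos 0, read 0 -> (B,0)->write 0,move R,goto A. Now: state=A, head=1, tape[-3..2]=001000 (head:     ^)
Step 6: in state A at pos 1, read 0 -> (A,0)->write 0,move L,goto C. Now: state=C, head=0, tape[-3..2]=001000 (head:    ^)
Step 7: in state C at pos 0, read 0 -> (C,0)->write 1,move L,goto B. Now: state=B, head=-1, tape[-3..2]=001100 (head:   ^)
Head positions at steps 0..7: starting at 0, distinct positions visited = {-2, -1, 0, 1} -> 4 position(s)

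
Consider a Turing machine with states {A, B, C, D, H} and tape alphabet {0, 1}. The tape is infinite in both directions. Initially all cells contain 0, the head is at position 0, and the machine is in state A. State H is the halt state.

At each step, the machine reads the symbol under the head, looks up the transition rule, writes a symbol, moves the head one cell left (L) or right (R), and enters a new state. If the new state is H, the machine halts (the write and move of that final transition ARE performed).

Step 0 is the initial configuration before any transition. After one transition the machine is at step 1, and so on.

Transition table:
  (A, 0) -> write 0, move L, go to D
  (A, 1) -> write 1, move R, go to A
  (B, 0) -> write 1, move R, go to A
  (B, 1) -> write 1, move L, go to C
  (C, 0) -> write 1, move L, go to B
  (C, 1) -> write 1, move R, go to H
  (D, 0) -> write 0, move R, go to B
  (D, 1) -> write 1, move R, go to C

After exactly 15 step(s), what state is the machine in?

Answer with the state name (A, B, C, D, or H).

Answer: B

Derivation:
Step 1: in state A at pos 0, read 0 -> (A,0)->write 0,move L,goto D. Now: state=D, head=-1, tape[-2..1]=0000 (head:  ^)
Step 2: in state D at pos -1, read 0 -> (D,0)->write 0,move R,goto B. Now: state=B, head=0, tape[-2..1]=0000 (head:   ^)
Step 3: in state B at pos 0, read 0 -> (B,0)->write 1,move R,goto A. Now: state=A, head=1, tape[-2..2]=00100 (head:    ^)
Step 4: in state A at pos 1, read 0 -> (A,0)->write 0,move L,goto D. Now: state=D, head=0, tape[-2..2]=00100 (head:   ^)
Step 5: in state D at pos 0, read 1 -> (D,1)->write 1,move R,goto C. Now: state=C, head=1, tape[-2..2]=00100 (head:    ^)
Step 6: in state C at pos 1, read 0 -> (C,0)->write 1,move L,goto B. Now: state=B, head=0, tape[-2..2]=00110 (head:   ^)
Step 7: in state B at pos 0, read 1 -> (B,1)->write 1,move L,goto C. Now: state=C, head=-1, tape[-2..2]=00110 (head:  ^)
Step 8: in state C at pos -1, read 0 -> (C,0)->write 1,move L,goto B. Now: state=B, head=-2, tape[-3..2]=001110 (head:  ^)
Step 9: in state B at pos -2, read 0 -> (B,0)->write 1,move R,goto A. Now: state=A, head=-1, tape[-3..2]=011110 (head:   ^)
Step 10: in state A at pos -1, read 1 -> (A,1)->write 1,move R,goto A. Now: state=A, head=0, tape[-3..2]=011110 (head:    ^)
Step 11: in state A at pos 0, read 1 -> (A,1)->write 1,move R,goto A. Now: state=A, head=1, tape[-3..2]=011110 (head:     ^)
Step 12: in state A at pos 1, read 1 -> (A,1)->write 1,move R,goto A. Now: state=A, head=2, tape[-3..3]=0111100 (head:      ^)
Step 13: in state A at pos 2, read 0 -> (A,0)->write 0,move L,goto D. Now: state=D, head=1, tape[-3..3]=0111100 (head:     ^)
Step 14: in state D at pos 1, read 1 -> (D,1)->write 1,move R,goto C. Now: state=C, head=2, tape[-3..3]=0111100 (head:      ^)
Step 15: in state C at pos 2, read 0 -> (C,0)->write 1,move L,goto B. Now: state=B, head=1, tape[-3..3]=0111110 (head:     ^)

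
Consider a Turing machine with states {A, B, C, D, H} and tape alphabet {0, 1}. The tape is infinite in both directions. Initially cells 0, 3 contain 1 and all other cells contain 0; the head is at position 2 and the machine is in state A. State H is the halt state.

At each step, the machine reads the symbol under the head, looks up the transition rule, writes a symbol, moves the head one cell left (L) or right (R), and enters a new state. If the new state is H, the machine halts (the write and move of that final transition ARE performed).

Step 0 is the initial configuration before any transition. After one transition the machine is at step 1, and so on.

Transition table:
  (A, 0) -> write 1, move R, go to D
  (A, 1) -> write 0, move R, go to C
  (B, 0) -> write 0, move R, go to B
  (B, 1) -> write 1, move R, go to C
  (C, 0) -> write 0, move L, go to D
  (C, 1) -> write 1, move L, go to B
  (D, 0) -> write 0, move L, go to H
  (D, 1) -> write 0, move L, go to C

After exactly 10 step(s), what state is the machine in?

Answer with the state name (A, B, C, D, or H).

Step 1: in state A at pos 2, read 0 -> (A,0)->write 1,move R,goto D. Now: state=D, head=3, tape[-1..4]=010110 (head:     ^)
Step 2: in state D at pos 3, read 1 -> (D,1)->write 0,move L,goto C. Now: state=C, head=2, tape[-1..4]=010100 (head:    ^)
Step 3: in state C at pos 2, read 1 -> (C,1)->write 1,move L,goto B. Now: state=B, head=1, tape[-1..4]=010100 (head:   ^)
Step 4: in state B at pos 1, read 0 -> (B,0)->write 0,move R,goto B. Now: state=B, head=2, tape[-1..4]=010100 (head:    ^)
Step 5: in state B at pos 2, read 1 -> (B,1)->write 1,move R,goto C. Now: state=C, head=3, tape[-1..4]=010100 (head:     ^)
Step 6: in state C at pos 3, read 0 -> (C,0)->write 0,move L,goto D. Now: state=D, head=2, tape[-1..4]=010100 (head:    ^)
Step 7: in state D at pos 2, read 1 -> (D,1)->write 0,move L,goto C. Now: state=C, head=1, tape[-1..4]=010000 (head:   ^)
Step 8: in state C at pos 1, read 0 -> (C,0)->write 0,move L,goto D. Now: state=D, head=0, tape[-1..4]=010000 (head:  ^)
Step 9: in state D at pos 0, read 1 -> (D,1)->write 0,move L,goto C. Now: state=C, head=-1, tape[-2..4]=0000000 (head:  ^)
Step 10: in state C at pos -1, read 0 -> (C,0)->write 0,move L,goto D. Now: state=D, head=-2, tape[-3..4]=00000000 (head:  ^)

Answer: D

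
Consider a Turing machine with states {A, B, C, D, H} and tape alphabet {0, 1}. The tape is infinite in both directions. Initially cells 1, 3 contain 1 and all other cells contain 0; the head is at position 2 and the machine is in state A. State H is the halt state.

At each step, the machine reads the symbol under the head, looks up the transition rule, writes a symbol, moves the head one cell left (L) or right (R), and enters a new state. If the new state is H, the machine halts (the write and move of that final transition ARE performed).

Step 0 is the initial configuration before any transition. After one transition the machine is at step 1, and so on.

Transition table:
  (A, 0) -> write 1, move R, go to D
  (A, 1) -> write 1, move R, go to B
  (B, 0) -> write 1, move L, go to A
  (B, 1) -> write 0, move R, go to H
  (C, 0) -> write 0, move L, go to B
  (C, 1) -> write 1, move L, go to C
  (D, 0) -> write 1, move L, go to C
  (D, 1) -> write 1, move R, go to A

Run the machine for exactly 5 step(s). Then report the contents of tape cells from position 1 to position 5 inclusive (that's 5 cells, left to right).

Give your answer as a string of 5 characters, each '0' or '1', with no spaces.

Step 1: in state A at pos 2, read 0 -> (A,0)->write 1,move R,goto D. Now: state=D, head=3, tape[0..4]=01110 (head:    ^)
Step 2: in state D at pos 3, read 1 -> (D,1)->write 1,move R,goto A. Now: state=A, head=4, tape[0..5]=011100 (head:     ^)
Step 3: in state A at pos 4, read 0 -> (A,0)->write 1,move R,goto D. Now: state=D, head=5, tape[0..6]=0111100 (head:      ^)
Step 4: in state D at pos 5, read 0 -> (D,0)->write 1,move L,goto C. Now: state=C, head=4, tape[0..6]=0111110 (head:     ^)
Step 5: in state C at pos 4, read 1 -> (C,1)->write 1,move L,goto C. Now: state=C, head=3, tape[0..6]=0111110 (head:    ^)

Answer: 11111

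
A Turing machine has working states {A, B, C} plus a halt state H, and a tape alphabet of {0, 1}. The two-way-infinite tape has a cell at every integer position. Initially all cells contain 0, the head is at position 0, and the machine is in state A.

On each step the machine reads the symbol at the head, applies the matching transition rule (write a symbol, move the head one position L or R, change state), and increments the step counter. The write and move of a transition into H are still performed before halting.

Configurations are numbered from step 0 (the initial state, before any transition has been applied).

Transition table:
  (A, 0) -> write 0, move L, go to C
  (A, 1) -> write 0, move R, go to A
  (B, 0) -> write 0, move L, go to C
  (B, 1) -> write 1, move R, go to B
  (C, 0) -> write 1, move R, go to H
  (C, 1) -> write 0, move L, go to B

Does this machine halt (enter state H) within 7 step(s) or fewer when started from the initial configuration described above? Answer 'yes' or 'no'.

Answer: yes

Derivation:
Step 1: in state A at pos 0, read 0 -> (A,0)->write 0,move L,goto C. Now: state=C, head=-1, tape[-2..1]=0000 (head:  ^)
Step 2: in state C at pos -1, read 0 -> (C,0)->write 1,move R,goto H. Now: state=H, head=0, tape[-2..1]=0100 (head:   ^)
State H reached at step 2; 2 <= 7 -> yes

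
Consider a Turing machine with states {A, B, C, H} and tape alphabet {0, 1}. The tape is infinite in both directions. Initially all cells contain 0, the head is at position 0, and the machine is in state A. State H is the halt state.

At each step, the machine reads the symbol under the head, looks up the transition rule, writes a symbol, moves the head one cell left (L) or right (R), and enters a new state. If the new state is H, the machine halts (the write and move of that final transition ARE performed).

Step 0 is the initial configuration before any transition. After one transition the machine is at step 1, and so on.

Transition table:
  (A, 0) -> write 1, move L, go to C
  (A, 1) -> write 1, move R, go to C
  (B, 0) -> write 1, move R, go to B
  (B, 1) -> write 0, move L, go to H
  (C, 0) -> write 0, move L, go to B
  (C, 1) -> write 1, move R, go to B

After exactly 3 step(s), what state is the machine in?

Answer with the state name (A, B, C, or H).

Step 1: in state A at pos 0, read 0 -> (A,0)->write 1,move L,goto C. Now: state=C, head=-1, tape[-2..1]=0010 (head:  ^)
Step 2: in state C at pos -1, read 0 -> (C,0)->write 0,move L,goto B. Now: state=B, head=-2, tape[-3..1]=00010 (head:  ^)
Step 3: in state B at pos -2, read 0 -> (B,0)->write 1,move R,goto B. Now: state=B, head=-1, tape[-3..1]=01010 (head:   ^)

Answer: B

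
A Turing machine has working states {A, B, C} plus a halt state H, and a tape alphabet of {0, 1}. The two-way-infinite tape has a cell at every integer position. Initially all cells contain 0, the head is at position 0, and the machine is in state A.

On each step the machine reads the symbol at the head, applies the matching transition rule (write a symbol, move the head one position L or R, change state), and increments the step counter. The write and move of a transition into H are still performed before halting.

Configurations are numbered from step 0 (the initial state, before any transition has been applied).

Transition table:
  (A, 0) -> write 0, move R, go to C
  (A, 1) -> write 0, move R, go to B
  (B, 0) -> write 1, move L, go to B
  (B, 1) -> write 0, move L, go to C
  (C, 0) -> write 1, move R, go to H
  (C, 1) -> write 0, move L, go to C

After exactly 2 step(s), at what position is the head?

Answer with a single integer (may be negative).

Answer: 2

Derivation:
Step 1: in state A at pos 0, read 0 -> (A,0)->write 0,move R,goto C. Now: state=C, head=1, tape[-1..2]=0000 (head:   ^)
Step 2: in state C at pos 1, read 0 -> (C,0)->write 1,move R,goto H. Now: state=H, head=2, tape[-1..3]=00100 (head:    ^)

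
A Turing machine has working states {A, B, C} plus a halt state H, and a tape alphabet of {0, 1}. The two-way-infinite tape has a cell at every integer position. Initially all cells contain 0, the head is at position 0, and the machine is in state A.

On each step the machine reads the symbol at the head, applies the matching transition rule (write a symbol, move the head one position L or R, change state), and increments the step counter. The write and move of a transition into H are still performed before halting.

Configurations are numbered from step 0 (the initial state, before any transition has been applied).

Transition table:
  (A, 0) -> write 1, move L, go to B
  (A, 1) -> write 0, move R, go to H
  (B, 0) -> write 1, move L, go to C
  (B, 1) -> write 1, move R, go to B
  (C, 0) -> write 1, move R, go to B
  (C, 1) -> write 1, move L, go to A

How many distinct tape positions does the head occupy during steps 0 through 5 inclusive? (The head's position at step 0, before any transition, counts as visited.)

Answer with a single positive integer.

Answer: 4

Derivation:
Step 1: in state A at pos 0, read 0 -> (A,0)->write 1,move L,goto B. Now: state=B, head=-1, tape[-2..1]=0010 (head:  ^)
Step 2: in state B at pos -1, read 0 -> (B,0)->write 1,move L,goto C. Now: state=C, head=-2, tape[-3..1]=00110 (head:  ^)
Step 3: in state C at pos -2, read 0 -> (C,0)->write 1,move R,goto B. Now: state=B, head=-1, tape[-3..1]=01110 (head:   ^)
Step 4: in state B at pos -1, read 1 -> (B,1)->write 1,move R,goto B. Now: state=B, head=0, tape[-3..1]=01110 (head:    ^)
Step 5: in state B at pos 0, read 1 -> (B,1)->write 1,move R,goto B. Now: state=B, head=1, tape[-3..2]=011100 (head:     ^)
Head positions at steps 0..5: starting at 0, distinct positions visited = {-2, -1, 0, 1} -> 4 position(s)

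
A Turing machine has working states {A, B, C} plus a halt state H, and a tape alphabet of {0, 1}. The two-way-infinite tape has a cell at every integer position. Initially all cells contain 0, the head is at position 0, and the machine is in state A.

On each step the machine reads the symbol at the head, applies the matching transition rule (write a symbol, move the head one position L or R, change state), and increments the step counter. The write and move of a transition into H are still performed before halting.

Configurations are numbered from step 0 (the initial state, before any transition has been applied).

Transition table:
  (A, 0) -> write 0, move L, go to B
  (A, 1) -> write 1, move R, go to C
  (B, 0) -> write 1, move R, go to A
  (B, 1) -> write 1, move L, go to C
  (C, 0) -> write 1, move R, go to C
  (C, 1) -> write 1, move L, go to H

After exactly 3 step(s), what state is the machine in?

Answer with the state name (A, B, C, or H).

Answer: B

Derivation:
Step 1: in state A at pos 0, read 0 -> (A,0)->write 0,move L,goto B. Now: state=B, head=-1, tape[-2..1]=0000 (head:  ^)
Step 2: in state B at pos -1, read 0 -> (B,0)->write 1,move R,goto A. Now: state=A, head=0, tape[-2..1]=0100 (head:   ^)
Step 3: in state A at pos 0, read 0 -> (A,0)->write 0,move L,goto B. Now: state=B, head=-1, tape[-2..1]=0100 (head:  ^)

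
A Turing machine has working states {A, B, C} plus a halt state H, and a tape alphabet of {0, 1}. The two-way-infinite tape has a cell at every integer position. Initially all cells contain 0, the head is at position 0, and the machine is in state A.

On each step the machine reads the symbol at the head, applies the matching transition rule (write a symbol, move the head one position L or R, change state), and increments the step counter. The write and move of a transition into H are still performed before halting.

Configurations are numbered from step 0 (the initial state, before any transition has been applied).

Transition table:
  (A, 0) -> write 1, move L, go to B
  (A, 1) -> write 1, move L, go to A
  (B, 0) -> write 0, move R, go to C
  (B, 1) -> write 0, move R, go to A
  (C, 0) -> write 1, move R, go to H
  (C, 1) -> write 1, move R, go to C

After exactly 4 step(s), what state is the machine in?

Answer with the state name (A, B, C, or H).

Step 1: in state A at pos 0, read 0 -> (A,0)->write 1,move L,goto B. Now: state=B, head=-1, tape[-2..1]=0010 (head:  ^)
Step 2: in state B at pos -1, read 0 -> (B,0)->write 0,move R,goto C. Now: state=C, head=0, tape[-2..1]=0010 (head:   ^)
Step 3: in state C at pos 0, read 1 -> (C,1)->write 1,move R,goto C. Now: state=C, head=1, tape[-2..2]=00100 (head:    ^)
Step 4: in state C at pos 1, read 0 -> (C,0)->write 1,move R,goto H. Now: state=H, head=2, tape[-2..3]=001100 (head:     ^)

Answer: H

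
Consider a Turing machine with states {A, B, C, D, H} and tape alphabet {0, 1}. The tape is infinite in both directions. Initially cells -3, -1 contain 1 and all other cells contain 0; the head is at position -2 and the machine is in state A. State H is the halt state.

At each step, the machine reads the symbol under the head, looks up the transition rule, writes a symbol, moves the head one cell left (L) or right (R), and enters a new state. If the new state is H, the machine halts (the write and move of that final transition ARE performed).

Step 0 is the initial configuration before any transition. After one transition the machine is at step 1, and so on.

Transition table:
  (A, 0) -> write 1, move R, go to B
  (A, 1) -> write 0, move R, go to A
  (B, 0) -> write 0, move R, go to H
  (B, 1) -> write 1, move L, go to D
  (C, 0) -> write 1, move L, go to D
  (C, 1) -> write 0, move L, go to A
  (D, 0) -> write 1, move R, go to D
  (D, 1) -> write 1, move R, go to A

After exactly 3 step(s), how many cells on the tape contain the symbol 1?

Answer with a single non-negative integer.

Answer: 3

Derivation:
Step 1: in state A at pos -2, read 0 -> (A,0)->write 1,move R,goto B. Now: state=B, head=-1, tape[-4..0]=01110 (head:    ^)
Step 2: in state B at pos -1, read 1 -> (B,1)->write 1,move L,goto D. Now: state=D, head=-2, tape[-4..0]=01110 (head:   ^)
Step 3: in state D at pos -2, read 1 -> (D,1)->write 1,move R,goto A. Now: state=A, head=-1, tape[-4..0]=01110 (head:    ^)
Cells containing 1 after step 3: {-3, -2, -1} -> 3 cell(s)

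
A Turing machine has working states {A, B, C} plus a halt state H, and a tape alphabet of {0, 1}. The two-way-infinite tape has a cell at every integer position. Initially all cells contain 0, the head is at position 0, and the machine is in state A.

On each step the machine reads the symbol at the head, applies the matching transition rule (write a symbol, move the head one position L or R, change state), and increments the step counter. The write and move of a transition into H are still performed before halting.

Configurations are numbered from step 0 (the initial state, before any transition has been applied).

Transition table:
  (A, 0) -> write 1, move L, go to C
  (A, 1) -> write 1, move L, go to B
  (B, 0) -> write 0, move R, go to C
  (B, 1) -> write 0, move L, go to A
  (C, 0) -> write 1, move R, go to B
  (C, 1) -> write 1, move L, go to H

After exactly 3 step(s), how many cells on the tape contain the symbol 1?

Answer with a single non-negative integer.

Step 1: in state A at pos 0, read 0 -> (A,0)->write 1,move L,goto C. Now: state=C, head=-1, tape[-2..1]=0010 (head:  ^)
Step 2: in state C at pos -1, read 0 -> (C,0)->write 1,move R,goto B. Now: state=B, head=0, tape[-2..1]=0110 (head:   ^)
Step 3: in state B at pos 0, read 1 -> (B,1)->write 0,move L,goto A. Now: state=A, head=-1, tape[-2..1]=0100 (head:  ^)
Cells containing 1 after step 3: {-1} -> 1 cell(s)

Answer: 1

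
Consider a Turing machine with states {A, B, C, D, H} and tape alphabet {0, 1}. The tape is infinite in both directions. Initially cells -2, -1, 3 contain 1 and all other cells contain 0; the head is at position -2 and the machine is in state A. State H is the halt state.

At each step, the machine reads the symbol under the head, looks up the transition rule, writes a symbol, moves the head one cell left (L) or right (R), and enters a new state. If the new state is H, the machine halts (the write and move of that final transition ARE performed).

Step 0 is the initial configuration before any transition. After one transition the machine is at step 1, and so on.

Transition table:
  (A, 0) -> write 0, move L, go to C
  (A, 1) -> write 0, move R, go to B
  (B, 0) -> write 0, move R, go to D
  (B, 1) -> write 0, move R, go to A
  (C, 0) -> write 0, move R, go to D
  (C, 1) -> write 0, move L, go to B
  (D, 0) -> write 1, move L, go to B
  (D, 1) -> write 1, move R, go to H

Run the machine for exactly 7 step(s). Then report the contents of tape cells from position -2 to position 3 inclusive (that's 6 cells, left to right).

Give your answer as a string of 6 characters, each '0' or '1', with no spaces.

Answer: 001001

Derivation:
Step 1: in state A at pos -2, read 1 -> (A,1)->write 0,move R,goto B. Now: state=B, head=-1, tape[-3..4]=00100010 (head:   ^)
Step 2: in state B at pos -1, read 1 -> (B,1)->write 0,move R,goto A. Now: state=A, head=0, tape[-3..4]=00000010 (head:    ^)
Step 3: in state A at pos 0, read 0 -> (A,0)->write 0,move L,goto C. Now: state=C, head=-1, tape[-3..4]=00000010 (head:   ^)
Step 4: in state C at pos -1, read 0 -> (C,0)->write 0,move R,goto D. Now: state=D, head=0, tape[-3..4]=00000010 (head:    ^)
Step 5: in state D at pos 0, read 0 -> (D,0)->write 1,move L,goto B. Now: state=B, head=-1, tape[-3..4]=00010010 (head:   ^)
Step 6: in state B at pos -1, read 0 -> (B,0)->write 0,move R,goto D. Now: state=D, head=0, tape[-3..4]=00010010 (head:    ^)
Step 7: in state D at pos 0, read 1 -> (D,1)->write 1,move R,goto H. Now: state=H, head=1, tape[-3..4]=00010010 (head:     ^)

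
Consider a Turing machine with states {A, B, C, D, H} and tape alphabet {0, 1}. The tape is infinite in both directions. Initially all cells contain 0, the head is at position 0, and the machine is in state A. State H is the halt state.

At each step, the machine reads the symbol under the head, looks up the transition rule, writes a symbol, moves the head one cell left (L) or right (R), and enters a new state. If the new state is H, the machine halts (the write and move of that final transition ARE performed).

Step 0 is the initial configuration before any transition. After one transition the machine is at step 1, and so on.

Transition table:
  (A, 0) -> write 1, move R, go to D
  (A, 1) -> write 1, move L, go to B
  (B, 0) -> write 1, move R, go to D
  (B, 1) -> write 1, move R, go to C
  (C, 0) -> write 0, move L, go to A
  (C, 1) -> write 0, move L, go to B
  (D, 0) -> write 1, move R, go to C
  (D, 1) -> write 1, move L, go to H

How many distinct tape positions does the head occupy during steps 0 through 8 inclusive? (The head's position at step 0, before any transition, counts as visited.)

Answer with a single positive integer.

Answer: 3

Derivation:
Step 1: in state A at pos 0, read 0 -> (A,0)->write 1,move R,goto D. Now: state=D, head=1, tape[-1..2]=0100 (head:   ^)
Step 2: in state D at pos 1, read 0 -> (D,0)->write 1,move R,goto C. Now: state=C, head=2, tape[-1..3]=01100 (head:    ^)
Step 3: in state C at pos 2, read 0 -> (C,0)->write 0,move L,goto A. Now: state=A, head=1, tape[-1..3]=01100 (head:   ^)
Step 4: in state A at pos 1, read 1 -> (A,1)->write 1,move L,goto B. Now: state=B, head=0, tape[-1..3]=01100 (head:  ^)
Step 5: in state B at pos 0, read 1 -> (B,1)->write 1,move R,goto C. Now: state=C, head=1, tape[-1..3]=01100 (head:   ^)
Step 6: in state C at pos 1, read 1 -> (C,1)->write 0,move L,goto B. Now: state=B, head=0, tape[-1..3]=01000 (head:  ^)
Step 7: in state B at pos 0, read 1 -> (B,1)->write 1,move R,goto C. Now: state=C, head=1, tape[-1..3]=01000 (head:   ^)
Step 8: in state C at pos 1, read 0 -> (C,0)->write 0,move L,goto A. Now: state=A, head=0, tape[-1..3]=01000 (head:  ^)
Head positions at steps 0..8: starting at 0, distinct positions visited = {0, 1, 2} -> 3 position(s)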